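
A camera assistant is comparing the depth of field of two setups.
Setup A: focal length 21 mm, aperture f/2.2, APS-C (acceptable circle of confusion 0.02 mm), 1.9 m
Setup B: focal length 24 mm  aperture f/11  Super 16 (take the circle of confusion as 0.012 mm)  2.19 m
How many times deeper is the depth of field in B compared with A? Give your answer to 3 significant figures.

Setup A: H = 21²/(2.2×0.02) + 21 ≈ 10043.7 mm; DoF = Df − Dn = 2338.39 − 1600.04 ≈ 738.35 mm.
Setup B: H = 24²/(11×0.012) + 24 ≈ 4387.6 mm; DoF = Df − Dn = 4348.5 − 1463.5 ≈ 2885.0 mm.
Ratio = 2885.0 / 738.35 ≈ 3.91.

3.91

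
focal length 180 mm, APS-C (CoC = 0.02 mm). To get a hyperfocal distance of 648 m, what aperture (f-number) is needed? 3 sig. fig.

f/2.50

Rearrange H = f²/(N·c) + f for N: N = f² / ((H − f)·c).
N = 180² / ((648000 − 180) × 0.02) = 32400 / 12956 ≈ 2.50.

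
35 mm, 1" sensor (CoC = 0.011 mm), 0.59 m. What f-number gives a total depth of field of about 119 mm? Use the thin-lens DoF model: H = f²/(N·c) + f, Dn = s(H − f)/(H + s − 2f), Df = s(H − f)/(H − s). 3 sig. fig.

f/20

Write h = H − f = f²/(N·c). The thin-lens limits are Dn = s·h/(h + (s−f)) and Df = s·h/(h − (s−f)), so DoF = Df − Dn = 2·s·(s−f)·h / (h² − (s−f)²).
That is a quadratic in h: DoF·h² − 2·s·(s−f)·h − DoF·(s−f)² = 0 ⇒ h = (s−f)·(s + √(s² + DoF²)) / DoF = 555 × (590 + √(590² + 119²)) / 119 = 555 × (590 + 601.881) / 119 ≈ 5558.8 mm.
Then N = f²/(c·h) = 35² / (0.011 × 5558.8) = 1225 / 61.147 ≈ 20.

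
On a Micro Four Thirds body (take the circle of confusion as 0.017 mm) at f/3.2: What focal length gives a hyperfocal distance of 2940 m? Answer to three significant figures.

400 mm

From H = f²/(N·c) + f, with f ≪ H: f ≈ √(H·N·c) = √(2940000 × 3.2 × 0.017) = √159936 ≈ 399.9 mm.
The +f correction barely moves this — solving exactly, f² + N·c·f − N·c·H = 0 ⇒ f = (−N·c + √((N·c)² + 4·N·c·H))/2 = (−0.0544 + √639744)/2 ≈ 399.89 mm, so f ≈ 400 mm.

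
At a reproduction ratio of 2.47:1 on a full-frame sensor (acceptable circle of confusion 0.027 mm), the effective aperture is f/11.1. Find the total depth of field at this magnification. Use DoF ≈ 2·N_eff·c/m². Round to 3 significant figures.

0.0982 mm

At magnification m, DoF ≈ 2·N_eff·c/m² = 2 × 11.1 × 0.027 / 2.47² = 0.5994 / 6.101 ≈ 0.0982 mm.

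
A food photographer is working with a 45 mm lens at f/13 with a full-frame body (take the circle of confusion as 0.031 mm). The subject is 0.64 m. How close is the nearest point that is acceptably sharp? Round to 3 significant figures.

0.572 m

Hyperfocal distance H = f²/(N·c) + f = 45²/(13 × 0.031) + 45 = 2025/0.403 + 45 ≈ 5069.8 mm ≈ 5.070 m.
Near limit Dn = s·(H − f)/(H + s − 2f) = 640 × (5069.8 − 45) / (5069.8 + 640 − 2 × 45) = 640 × 5024.8 / 5619.8 ≈ 572.24 mm ≈ 0.572 m.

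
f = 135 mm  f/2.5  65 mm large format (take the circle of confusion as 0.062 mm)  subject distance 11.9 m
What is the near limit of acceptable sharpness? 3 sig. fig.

Hyperfocal distance H = f²/(N·c) + f = 135²/(2.5 × 0.062) + 135 = 18225/0.155 + 135 ≈ 117715.6 mm ≈ 117.7 m.
Near limit Dn = s·(H − f)/(H + s − 2f) = 11900 × (117715.6 − 135) / (117715.6 + 11900 − 2 × 135) = 11900 × 117580.6 / 129345.6 ≈ 10818 mm ≈ 10.8 m.

10.8 m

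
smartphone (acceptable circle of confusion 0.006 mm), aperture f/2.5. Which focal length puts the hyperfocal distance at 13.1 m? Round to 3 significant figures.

14.0 mm

From H = f²/(N·c) + f, with f ≪ H: f ≈ √(H·N·c) = √(13100 × 2.5 × 0.006) = √196.50 ≈ 14.02 mm.
The +f correction barely moves this — solving exactly, f² + N·c·f − N·c·H = 0 ⇒ f = (−N·c + √((N·c)² + 4·N·c·H))/2 = (−0.015 + √786.00)/2 ≈ 14.010 mm, so f ≈ 14.0 mm.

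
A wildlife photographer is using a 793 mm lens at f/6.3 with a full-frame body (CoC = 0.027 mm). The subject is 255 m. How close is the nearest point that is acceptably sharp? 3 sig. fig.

Hyperfocal distance H = f²/(N·c) + f = 793²/(6.3 × 0.027) + 793 = 628849/0.1701 + 793 ≈ 3697730.1 mm ≈ 3698 m.
Near limit Dn = s·(H − f)/(H + s − 2f) = 255000 × (3697730.1 − 793) / (3697730.1 + 255000 − 2 × 793) = 255000 × 3696937.1 / 3951144.1 ≈ 238594 mm ≈ 239 m.

239 m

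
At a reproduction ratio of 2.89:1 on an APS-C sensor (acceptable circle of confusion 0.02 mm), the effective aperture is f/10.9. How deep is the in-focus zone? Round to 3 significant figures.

At magnification m, DoF ≈ 2·N_eff·c/m² = 2 × 10.9 × 0.02 / 2.89² = 0.436 / 8.352 ≈ 0.0522 mm.

0.0522 mm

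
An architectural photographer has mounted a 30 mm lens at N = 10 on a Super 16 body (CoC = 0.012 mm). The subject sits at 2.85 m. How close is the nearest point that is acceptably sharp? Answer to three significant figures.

2.07 m

Hyperfocal distance H = f²/(N·c) + f = 30²/(10 × 0.012) + 30 = 900/0.12 + 30 ≈ 7530.0 mm ≈ 7.530 m.
Near limit Dn = s·(H − f)/(H + s − 2f) = 2850 × (7530.0 − 30) / (7530.0 + 2850 − 2 × 30) = 2850 × 7500.0 / 10320.0 ≈ 2071.2 mm ≈ 2.07 m.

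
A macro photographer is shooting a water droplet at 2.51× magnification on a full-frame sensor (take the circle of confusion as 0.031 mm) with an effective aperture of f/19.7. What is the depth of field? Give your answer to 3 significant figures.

At magnification m, DoF ≈ 2·N_eff·c/m² = 2 × 19.7 × 0.031 / 2.51² = 1.221 / 6.3 ≈ 0.194 mm.

0.194 mm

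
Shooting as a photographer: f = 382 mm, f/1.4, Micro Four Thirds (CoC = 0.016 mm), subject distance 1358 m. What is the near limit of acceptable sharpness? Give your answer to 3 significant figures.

Hyperfocal distance H = f²/(N·c) + f = 382²/(1.4 × 0.016) + 382 = 145924/0.0224 + 382 ≈ 6514846.3 mm ≈ 6515 m.
Near limit Dn = s·(H − f)/(H + s − 2f) = 1358000 × (6514846.3 − 382) / (6514846.3 + 1358000 − 2 × 382) = 1358000 × 6514464.3 / 7872082.3 ≈ 1123800 mm ≈ 1120 m.

1120 m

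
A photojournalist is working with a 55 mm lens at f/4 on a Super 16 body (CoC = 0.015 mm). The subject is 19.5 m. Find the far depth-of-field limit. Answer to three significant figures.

31.7 m

Hyperfocal distance H = f²/(N·c) + f = 55²/(4 × 0.015) + 55 = 3025/0.06 + 55 ≈ 50471.7 mm ≈ 50.47 m.
Far limit Df = s·(H − f)/(H − s) = 19500 × (50471.7 − 55) / (50471.7 − 19500) = 19500 × 50416.7 / 30971.7 ≈ 31743 mm ≈ 31.7 m.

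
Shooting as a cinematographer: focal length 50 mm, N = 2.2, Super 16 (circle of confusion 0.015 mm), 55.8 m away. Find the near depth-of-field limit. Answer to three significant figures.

Hyperfocal distance H = f²/(N·c) + f = 50²/(2.2 × 0.015) + 50 = 2500/0.033 + 50 ≈ 75807.6 mm ≈ 75.81 m.
Near limit Dn = s·(H − f)/(H + s − 2f) = 55800 × (75807.6 − 50) / (75807.6 + 55800 − 2 × 50) = 55800 × 75757.6 / 131507.6 ≈ 32145 mm ≈ 32.1 m.

32.1 m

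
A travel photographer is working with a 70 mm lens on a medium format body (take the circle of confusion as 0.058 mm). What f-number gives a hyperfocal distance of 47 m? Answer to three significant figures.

Rearrange H = f²/(N·c) + f for N: N = f² / ((H − f)·c).
N = 70² / ((47000 − 70) × 0.058) = 4900 / 2722 ≈ 1.80.

f/1.80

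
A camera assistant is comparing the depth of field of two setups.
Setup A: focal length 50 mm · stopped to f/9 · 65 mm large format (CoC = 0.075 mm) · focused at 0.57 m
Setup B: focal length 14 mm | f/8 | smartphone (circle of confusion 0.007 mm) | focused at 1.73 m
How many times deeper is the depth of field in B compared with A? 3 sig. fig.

Setup A: H = 50²/(9×0.075) + 50 ≈ 3753.7 mm; DoF = Df − Dn = 663.10 − 499.82 ≈ 163.28 mm.
Setup B: H = 14²/(8×0.007) + 14 ≈ 3514.0 mm; DoF = Df − Dn = 3394.1 − 1160.9 ≈ 2233.2 mm.
Ratio = 2233.2 / 163.28 ≈ 13.7.

13.7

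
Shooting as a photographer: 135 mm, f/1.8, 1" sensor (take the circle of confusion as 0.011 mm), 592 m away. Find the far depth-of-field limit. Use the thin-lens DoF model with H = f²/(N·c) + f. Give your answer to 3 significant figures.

1660 m

Hyperfocal distance H = f²/(N·c) + f = 135²/(1.8 × 0.011) + 135 = 18225/0.0198 + 135 ≈ 920589.5 mm ≈ 920.6 m.
Far limit Df = s·(H − f)/(H − s) = 592000 × (920589.5 − 135) / (920589.5 − 592000) = 592000 × 920454.5 / 328589.5 ≈ 1658328 mm ≈ 1660 m.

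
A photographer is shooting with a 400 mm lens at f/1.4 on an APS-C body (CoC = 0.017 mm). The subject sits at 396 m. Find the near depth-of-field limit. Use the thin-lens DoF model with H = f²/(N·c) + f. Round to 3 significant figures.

374 m

Hyperfocal distance H = f²/(N·c) + f = 400²/(1.4 × 0.017) + 400 = 160000/0.0238 + 400 ≈ 6723089.1 mm ≈ 6723 m.
Near limit Dn = s·(H − f)/(H + s − 2f) = 396000 × (6723089.1 − 400) / (6723089.1 + 396000 − 2 × 400) = 396000 × 6722689.1 / 7118289.1 ≈ 373992 mm ≈ 374 m.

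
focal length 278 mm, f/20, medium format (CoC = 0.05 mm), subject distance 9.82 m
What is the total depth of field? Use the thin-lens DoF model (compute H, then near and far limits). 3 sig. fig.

2.46 m

Hyperfocal distance H = f²/(N·c) + f = 278²/(20 × 0.05) + 278 = 77284/1 + 278 ≈ 77562.0 mm ≈ 77.56 m.
Near limit Dn = s·(H − f)/(H + s − 2f) = 9820 × (77562.0 − 278) / (77562.0 + 9820 − 2 × 278) = 9820 × 77284.0 / 86826.0 ≈ 8740.8 mm.
Far limit Df = s·(H − f)/(H − s) = 9820 × (77562.0 − 278) / (77562.0 − 9820) = 9820 × 77284.0 / 67742.0 ≈ 11203.2 mm.
Depth of field = Df − Dn = 11203.2 − 8740.8 ≈ 2462.4 mm ≈ 2.46 m.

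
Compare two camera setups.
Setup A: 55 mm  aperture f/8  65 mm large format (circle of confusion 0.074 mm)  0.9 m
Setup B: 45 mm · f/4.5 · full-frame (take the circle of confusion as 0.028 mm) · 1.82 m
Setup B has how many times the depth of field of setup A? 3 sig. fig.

1.33

Setup A: H = 55²/(8×0.074) + 55 ≈ 5164.8 mm; DoF = Df − Dn = 1078.32 − 772.29 ≈ 306.03 mm.
Setup B: H = 45²/(4.5×0.028) + 45 ≈ 16116.4 mm; DoF = Df − Dn = 2045.97 − 1638.98 ≈ 406.99 mm.
Ratio = 406.99 / 306.03 ≈ 1.33.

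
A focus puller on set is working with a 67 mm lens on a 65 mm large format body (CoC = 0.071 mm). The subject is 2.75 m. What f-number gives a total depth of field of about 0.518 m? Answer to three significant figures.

f/2.20

Write h = H − f = f²/(N·c). The thin-lens limits are Dn = s·h/(h + (s−f)) and Df = s·h/(h − (s−f)), so DoF = Df − Dn = 2·s·(s−f)·h / (h² − (s−f)²).
That is a quadratic in h: DoF·h² − 2·s·(s−f)·h − DoF·(s−f)² = 0 ⇒ h = (s−f)·(s + √(s² + DoF²)) / DoF = 2683 × (2750 + √(2750² + 518²)) / 518 = 2683 × (2750 + 2798.36) / 518 ≈ 28738 mm.
Then N = f²/(c·h) = 67² / (0.071 × 28738) = 4489 / 2040.4 ≈ 2.20.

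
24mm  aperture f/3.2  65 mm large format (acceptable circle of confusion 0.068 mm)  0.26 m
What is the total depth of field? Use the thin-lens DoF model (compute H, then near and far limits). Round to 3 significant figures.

Hyperfocal distance H = f²/(N·c) + f = 24²/(3.2 × 0.068) + 24 = 576/0.2176 + 24 ≈ 2671.1 mm ≈ 2.671 m.
Near limit Dn = s·(H − f)/(H + s − 2f) = 260 × (2671.1 − 24) / (2671.1 + 260 − 2 × 24) = 260 × 2647.1 / 2883.1 ≈ 238.717 mm.
Far limit Df = s·(H − f)/(H − s) = 260 × (2671.1 − 24) / (2671.1 − 260) = 260 × 2647.1 / 2411.1 ≈ 285.449 mm.
Depth of field = Df − Dn = 285.449 − 238.717 ≈ 46.732 mm.

46.7 mm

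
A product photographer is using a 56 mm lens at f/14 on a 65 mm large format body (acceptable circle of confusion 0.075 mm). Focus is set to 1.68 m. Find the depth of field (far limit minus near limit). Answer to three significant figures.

Hyperfocal distance H = f²/(N·c) + f = 56²/(14 × 0.075) + 56 = 3136/1.05 + 56 ≈ 3042.7 mm ≈ 3.043 m.
Near limit Dn = s·(H − f)/(H + s − 2f) = 1680 × (3042.7 − 56) / (3042.7 + 1680 − 2 × 56) = 1680 × 2986.7 / 4610.7 ≈ 1088.3 mm.
Far limit Df = s·(H − f)/(H − s) = 1680 × (3042.7 − 56) / (3042.7 − 1680) = 1680 × 2986.7 / 1362.7 ≈ 3682.2 mm.
Depth of field = Df − Dn = 3682.2 − 1088.3 ≈ 2593.9 mm ≈ 2.59 m.

2.59 m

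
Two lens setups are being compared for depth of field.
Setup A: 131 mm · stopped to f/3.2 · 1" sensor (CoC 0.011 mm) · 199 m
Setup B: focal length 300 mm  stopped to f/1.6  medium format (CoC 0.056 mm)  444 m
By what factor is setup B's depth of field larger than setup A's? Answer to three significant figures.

Setup A: H = 131²/(3.2×0.011) + 131 ≈ 487659.4 mm; DoF = Df − Dn = 336099 − 141344 ≈ 194755 mm.
Setup B: H = 300²/(1.6×0.056) + 300 ≈ 1004764.3 mm; DoF = Df − Dn = 795311 − 307964 ≈ 487347 mm.
Ratio = 487347 / 194755 ≈ 2.50.

2.50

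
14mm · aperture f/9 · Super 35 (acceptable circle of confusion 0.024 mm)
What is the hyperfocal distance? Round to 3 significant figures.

0.921 m

Hyperfocal distance H = f²/(N·c) + f = 14²/(9 × 0.024) + 14 = 196/0.216 + 14 ≈ 921.4 mm ≈ 0.921 m.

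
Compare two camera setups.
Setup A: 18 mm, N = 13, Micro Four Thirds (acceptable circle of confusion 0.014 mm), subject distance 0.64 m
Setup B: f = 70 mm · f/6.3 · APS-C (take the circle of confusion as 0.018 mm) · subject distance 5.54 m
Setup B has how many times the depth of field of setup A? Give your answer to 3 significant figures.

2.80

Setup A: H = 18²/(13×0.014) + 18 ≈ 1798.2 mm; DoF = Df − Dn = 983.70 − 474.29 ≈ 509.41 mm.
Setup B: H = 70²/(6.3×0.018) + 70 ≈ 43279.9 mm; DoF = Df − Dn = 6343.0 − 4917.5 ≈ 1425.5 mm.
Ratio = 1425.5 / 509.41 ≈ 2.80.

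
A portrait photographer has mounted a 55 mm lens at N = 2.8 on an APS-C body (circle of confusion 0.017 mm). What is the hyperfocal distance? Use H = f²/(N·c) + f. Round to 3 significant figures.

63.6 m

Hyperfocal distance H = f²/(N·c) + f = 55²/(2.8 × 0.017) + 55 = 3025/0.0476 + 55 ≈ 63605.4 mm ≈ 63.6 m.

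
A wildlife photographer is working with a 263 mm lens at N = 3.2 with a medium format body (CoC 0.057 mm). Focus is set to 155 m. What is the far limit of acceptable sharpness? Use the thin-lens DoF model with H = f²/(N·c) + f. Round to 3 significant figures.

262 m

Hyperfocal distance H = f²/(N·c) + f = 263²/(3.2 × 0.057) + 263 = 69169/0.1824 + 263 ≈ 379479.0 mm ≈ 379.5 m.
Far limit Df = s·(H − f)/(H − s) = 155000 × (379479.0 − 263) / (379479.0 − 155000) = 155000 × 379216.0 / 224479.0 ≈ 261844 mm ≈ 262 m.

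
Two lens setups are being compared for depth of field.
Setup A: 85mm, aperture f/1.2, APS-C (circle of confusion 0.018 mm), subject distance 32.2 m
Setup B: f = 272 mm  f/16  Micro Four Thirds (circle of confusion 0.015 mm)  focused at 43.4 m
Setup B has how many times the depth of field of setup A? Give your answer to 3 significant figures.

Setup A: H = 85²/(1.2×0.018) + 85 ≈ 334575.7 mm; DoF = Df − Dn = 35619.9 − 29379.3 ≈ 6240.6 mm.
Setup B: H = 272²/(16×0.015) + 272 ≈ 308538.7 mm; DoF = Df − Dn = 50460 − 38073 ≈ 12387 mm.
Ratio = 12387 / 6240.6 ≈ 1.98.

1.98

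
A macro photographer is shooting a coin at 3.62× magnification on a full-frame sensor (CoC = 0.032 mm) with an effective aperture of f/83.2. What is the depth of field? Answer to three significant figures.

0.406 mm

At magnification m, DoF ≈ 2·N_eff·c/m² = 2 × 83.2 × 0.032 / 3.62² = 5.325 / 13.1 ≈ 0.406 mm.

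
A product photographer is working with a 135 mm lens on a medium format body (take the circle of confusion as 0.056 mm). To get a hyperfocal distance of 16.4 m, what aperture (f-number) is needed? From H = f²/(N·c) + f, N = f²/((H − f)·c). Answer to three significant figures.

Rearrange H = f²/(N·c) + f for N: N = f² / ((H − f)·c).
N = 135² / ((16400 − 135) × 0.056) = 18225 / 910.8 ≈ 20.

f/20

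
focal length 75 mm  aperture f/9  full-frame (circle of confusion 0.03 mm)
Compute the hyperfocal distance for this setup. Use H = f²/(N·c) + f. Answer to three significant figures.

Hyperfocal distance H = f²/(N·c) + f = 75²/(9 × 0.03) + 75 = 5625/0.27 + 75 ≈ 20908.3 mm ≈ 20.9 m.

20.9 m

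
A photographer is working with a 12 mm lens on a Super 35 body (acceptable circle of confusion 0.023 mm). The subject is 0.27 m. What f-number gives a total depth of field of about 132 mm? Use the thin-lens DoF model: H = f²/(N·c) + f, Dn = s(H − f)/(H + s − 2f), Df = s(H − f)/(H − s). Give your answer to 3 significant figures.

Write h = H − f = f²/(N·c). The thin-lens limits are Dn = s·h/(h + (s−f)) and Df = s·h/(h − (s−f)), so DoF = Df − Dn = 2·s·(s−f)·h / (h² − (s−f)²).
That is a quadratic in h: DoF·h² − 2·s·(s−f)·h − DoF·(s−f)² = 0 ⇒ h = (s−f)·(s + √(s² + DoF²)) / DoF = 258 × (270 + √(270² + 132²)) / 132 = 258 × (270 + 300.540) / 132 ≈ 1115.1 mm.
Then N = f²/(c·h) = 12² / (0.023 × 1115.1) = 144 / 25.648 ≈ 5.61.

f/5.61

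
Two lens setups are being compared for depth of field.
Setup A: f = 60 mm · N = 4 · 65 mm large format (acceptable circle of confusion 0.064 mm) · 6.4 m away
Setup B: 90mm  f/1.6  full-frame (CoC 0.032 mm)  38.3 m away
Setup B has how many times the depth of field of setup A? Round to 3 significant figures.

Setup A: H = 60²/(4×0.064) + 60 ≈ 14122.5 mm; DoF = Df − Dn = 11654.3 − 4411.2 ≈ 7243.1 mm.
Setup B: H = 90²/(1.6×0.032) + 90 ≈ 158293.1 mm; DoF = Df − Dn = 50496 − 30849 ≈ 19647 mm.
Ratio = 19647 / 7243.1 ≈ 2.71.

2.71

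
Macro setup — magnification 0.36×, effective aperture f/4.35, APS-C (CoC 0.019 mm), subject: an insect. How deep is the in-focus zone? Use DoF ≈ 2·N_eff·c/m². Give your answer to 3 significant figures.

1.28 mm

At magnification m, DoF ≈ 2·N_eff·c/m² = 2 × 4.35 × 0.019 / 0.36² = 0.1653 / 0.1296 ≈ 1.28 mm.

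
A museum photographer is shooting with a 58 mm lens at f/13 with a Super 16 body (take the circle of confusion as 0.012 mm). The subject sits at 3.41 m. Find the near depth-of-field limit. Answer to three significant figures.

2.95 m

Hyperfocal distance H = f²/(N·c) + f = 58²/(13 × 0.012) + 58 = 3364/0.156 + 58 ≈ 21622.1 mm ≈ 21.62 m.
Near limit Dn = s·(H − f)/(H + s − 2f) = 3410 × (21622.1 − 58) / (21622.1 + 3410 − 2 × 58) = 3410 × 21564.1 / 24916.1 ≈ 2951.2 mm ≈ 2.95 m.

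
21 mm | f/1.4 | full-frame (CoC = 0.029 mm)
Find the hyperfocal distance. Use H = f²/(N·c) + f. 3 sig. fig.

10.9 m

Hyperfocal distance H = f²/(N·c) + f = 21²/(1.4 × 0.029) + 21 = 441/0.0406 + 21 ≈ 10883.1 mm ≈ 10.9 m.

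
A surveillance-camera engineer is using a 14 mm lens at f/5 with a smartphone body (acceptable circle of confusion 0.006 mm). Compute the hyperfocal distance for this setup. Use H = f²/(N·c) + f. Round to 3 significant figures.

Hyperfocal distance H = f²/(N·c) + f = 14²/(5 × 0.006) + 14 = 196/0.03 + 14 ≈ 6547.3 mm ≈ 6.55 m.

6.55 m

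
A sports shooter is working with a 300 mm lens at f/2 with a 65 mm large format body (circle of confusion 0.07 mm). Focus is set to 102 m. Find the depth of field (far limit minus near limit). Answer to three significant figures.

Hyperfocal distance H = f²/(N·c) + f = 300²/(2 × 0.07) + 300 = 90000/0.14 + 300 ≈ 643157.1 mm ≈ 643.2 m.
Near limit Dn = s·(H − f)/(H + s − 2f) = 102000 × (643157.1 − 300) / (643157.1 + 102000 − 2 × 300) = 102000 × 642857.1 / 744557.1 ≈ 88068 mm.
Far limit Df = s·(H − f)/(H − s) = 102000 × (643157.1 − 300) / (643157.1 − 102000) = 102000 × 642857.1 / 541157.1 ≈ 121169 mm.
Depth of field = Df − Dn = 121169 − 88068 ≈ 33101 mm ≈ 33.1 m.

33.1 m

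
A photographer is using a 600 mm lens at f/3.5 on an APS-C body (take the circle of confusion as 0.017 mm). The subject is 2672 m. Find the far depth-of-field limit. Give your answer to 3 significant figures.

Hyperfocal distance H = f²/(N·c) + f = 600²/(3.5 × 0.017) + 600 = 360000/0.0595 + 600 ≈ 6051020.2 mm ≈ 6051 m.
Far limit Df = s·(H − f)/(H − s) = 2672000 × (6051020.2 − 600) / (6051020.2 − 2672000) = 2672000 × 6050420.2 / 3379020.2 ≈ 4784441 mm ≈ 4780 m.

4780 m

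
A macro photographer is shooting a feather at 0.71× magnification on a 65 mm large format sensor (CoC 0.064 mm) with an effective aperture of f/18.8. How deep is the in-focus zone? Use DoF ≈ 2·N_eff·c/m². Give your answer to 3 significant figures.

At magnification m, DoF ≈ 2·N_eff·c/m² = 2 × 18.8 × 0.064 / 0.71² = 2.406 / 0.5041 ≈ 4.77 mm.

4.77 mm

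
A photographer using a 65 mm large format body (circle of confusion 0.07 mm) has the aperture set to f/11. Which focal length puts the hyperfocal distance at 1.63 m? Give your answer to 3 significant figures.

35.0 mm

From H = f²/(N·c) + f, with f ≪ H: f ≈ √(H·N·c) = √(1630 × 11 × 0.07) = √1255.1 ≈ 35.43 mm.
Exact: f² + N·c·f − N·c·H = 0 ⇒ f = (−N·c + √((N·c)² + 4·N·c·H))/2 = (−0.77 + √5021.0)/2 ≈ 35.044 mm ≈ 35.0 mm.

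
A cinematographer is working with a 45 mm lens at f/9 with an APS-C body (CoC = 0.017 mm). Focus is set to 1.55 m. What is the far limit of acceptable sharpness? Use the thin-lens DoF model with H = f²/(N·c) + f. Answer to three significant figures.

Hyperfocal distance H = f²/(N·c) + f = 45²/(9 × 0.017) + 45 = 2025/0.153 + 45 ≈ 13280.3 mm ≈ 13.28 m.
Far limit Df = s·(H − f)/(H − s) = 1550 × (13280.3 − 45) / (13280.3 − 1550) = 1550 × 13235.3 / 11730.3 ≈ 1748.9 mm ≈ 1.75 m.

1.75 m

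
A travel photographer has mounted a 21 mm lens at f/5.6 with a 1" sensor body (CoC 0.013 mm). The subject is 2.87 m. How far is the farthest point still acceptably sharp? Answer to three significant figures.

5.42 m

Hyperfocal distance H = f²/(N·c) + f = 21²/(5.6 × 0.013) + 21 = 441/0.0728 + 21 ≈ 6078.7 mm ≈ 6.079 m.
Far limit Df = s·(H − f)/(H − s) = 2870 × (6078.7 − 21) / (6078.7 − 2870) = 2870 × 6057.7 / 3208.7 ≈ 5418.3 mm ≈ 5.42 m.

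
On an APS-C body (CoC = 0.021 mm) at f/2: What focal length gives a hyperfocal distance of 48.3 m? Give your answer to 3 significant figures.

From H = f²/(N·c) + f, with f ≪ H: f ≈ √(H·N·c) = √(48300 × 2 × 0.021) = √2028.6 ≈ 45.04 mm.
The +f correction barely moves this — solving exactly, f² + N·c·f − N·c·H = 0 ⇒ f = (−N·c + √((N·c)² + 4·N·c·H))/2 = (−0.042 + √8114.4)/2 ≈ 45.019 mm, so f ≈ 45.0 mm.

45.0 mm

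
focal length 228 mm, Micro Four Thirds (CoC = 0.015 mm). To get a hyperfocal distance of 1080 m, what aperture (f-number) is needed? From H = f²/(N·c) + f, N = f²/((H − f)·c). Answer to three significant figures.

f/3.21

Rearrange H = f²/(N·c) + f for N: N = f² / ((H − f)·c).
N = 228² / ((1080000 − 228) × 0.015) = 51984 / 16197 ≈ 3.21.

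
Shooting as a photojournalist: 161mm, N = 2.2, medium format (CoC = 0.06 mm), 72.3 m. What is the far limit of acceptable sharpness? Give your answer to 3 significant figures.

Hyperfocal distance H = f²/(N·c) + f = 161²/(2.2 × 0.06) + 161 = 25921/0.132 + 161 ≈ 196532.2 mm ≈ 196.5 m.
Far limit Df = s·(H − f)/(H − s) = 72300 × (196532.2 − 161) / (196532.2 − 72300) = 72300 × 196371.2 / 124232.2 ≈ 114283 mm ≈ 114 m.

114 m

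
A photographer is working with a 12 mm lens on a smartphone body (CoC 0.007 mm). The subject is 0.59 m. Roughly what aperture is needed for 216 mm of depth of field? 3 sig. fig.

Write h = H − f = f²/(N·c). The thin-lens limits are Dn = s·h/(h + (s−f)) and Df = s·h/(h − (s−f)), so DoF = Df − Dn = 2·s·(s−f)·h / (h² − (s−f)²).
That is a quadratic in h: DoF·h² − 2·s·(s−f)·h − DoF·(s−f)² = 0 ⇒ h = (s−f)·(s + √(s² + DoF²)) / DoF = 578 × (590 + √(590² + 216²)) / 216 = 578 × (590 + 628.296) / 216 ≈ 3260.1 mm.
Then N = f²/(c·h) = 12² / (0.007 × 3260.1) = 144 / 22.820 ≈ 6.31.

f/6.31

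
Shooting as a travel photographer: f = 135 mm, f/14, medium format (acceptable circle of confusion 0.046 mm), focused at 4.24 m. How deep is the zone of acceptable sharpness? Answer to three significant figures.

Hyperfocal distance H = f²/(N·c) + f = 135²/(14 × 0.046) + 135 = 18225/0.644 + 135 ≈ 28434.7 mm ≈ 28.43 m.
Near limit Dn = s·(H − f)/(H + s − 2f) = 4240 × (28434.7 − 135) / (28434.7 + 4240 − 2 × 135) = 4240 × 28299.7 / 32404.7 ≈ 3702.9 mm.
Far limit Df = s·(H − f)/(H − s) = 4240 × (28434.7 − 135) / (28434.7 − 4240) = 4240 × 28299.7 / 24194.7 ≈ 4959.4 mm.
Depth of field = Df − Dn = 4959.4 − 3702.9 ≈ 1256.5 mm ≈ 1.26 m.

1.26 m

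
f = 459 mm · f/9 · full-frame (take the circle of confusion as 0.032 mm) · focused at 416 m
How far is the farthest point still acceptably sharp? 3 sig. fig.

963 m

Hyperfocal distance H = f²/(N·c) + f = 459²/(9 × 0.032) + 459 = 210681/0.288 + 459 ≈ 731990.2 mm ≈ 732.0 m.
Far limit Df = s·(H − f)/(H − s) = 416000 × (731990.2 − 459) / (731990.2 − 416000) = 416000 × 731531.2 / 315990.2 ≈ 963058 mm ≈ 963 m.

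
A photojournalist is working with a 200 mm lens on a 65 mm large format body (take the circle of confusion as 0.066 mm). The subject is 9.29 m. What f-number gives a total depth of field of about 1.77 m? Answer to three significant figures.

Write h = H − f = f²/(N·c). The thin-lens limits are Dn = s·h/(h + (s−f)) and Df = s·h/(h − (s−f)), so DoF = Df − Dn = 2·s·(s−f)·h / (h² − (s−f)²).
That is a quadratic in h: DoF·h² − 2·s·(s−f)·h − DoF·(s−f)² = 0 ⇒ h = (s−f)·(s + √(s² + DoF²)) / DoF = 9090 × (9290 + √(9290² + 1770²)) / 1770 = 9090 × (9290 + 9457.11) / 1770 ≈ 96278 mm.
Then N = f²/(c·h) = 200² / (0.066 × 96278) = 40000 / 6354.3 ≈ 6.29.

f/6.29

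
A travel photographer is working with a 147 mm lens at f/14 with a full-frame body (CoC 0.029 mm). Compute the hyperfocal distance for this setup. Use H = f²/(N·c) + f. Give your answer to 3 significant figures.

53.4 m

Hyperfocal distance H = f²/(N·c) + f = 147²/(14 × 0.029) + 147 = 21609/0.406 + 147 ≈ 53371.1 mm ≈ 53.4 m.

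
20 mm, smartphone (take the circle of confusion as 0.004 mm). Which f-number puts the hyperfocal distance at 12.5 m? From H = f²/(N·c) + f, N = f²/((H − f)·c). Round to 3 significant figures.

Rearrange H = f²/(N·c) + f for N: N = f² / ((H − f)·c).
N = 20² / ((12500 − 20) × 0.004) = 400 / 49.92 ≈ 8.01.

f/8.01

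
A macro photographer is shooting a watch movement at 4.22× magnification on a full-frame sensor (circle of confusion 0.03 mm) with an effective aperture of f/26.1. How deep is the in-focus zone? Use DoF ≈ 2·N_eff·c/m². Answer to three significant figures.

0.0879 mm

At magnification m, DoF ≈ 2·N_eff·c/m² = 2 × 26.1 × 0.03 / 4.22² = 1.566 / 17.81 ≈ 0.0879 mm.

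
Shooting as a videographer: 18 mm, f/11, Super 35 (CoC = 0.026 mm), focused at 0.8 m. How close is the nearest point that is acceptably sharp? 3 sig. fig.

Hyperfocal distance H = f²/(N·c) + f = 18²/(11 × 0.026) + 18 = 324/0.286 + 18 ≈ 1150.9 mm ≈ 1.151 m.
Near limit Dn = s·(H − f)/(H + s − 2f) = 800 × (1150.9 − 18) / (1150.9 + 800 − 2 × 18) = 800 × 1132.9 / 1914.9 ≈ 473.29 mm.

473 mm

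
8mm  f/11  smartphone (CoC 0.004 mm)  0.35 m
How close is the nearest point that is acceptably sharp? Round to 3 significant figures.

Hyperfocal distance H = f²/(N·c) + f = 8²/(11 × 0.004) + 8 = 64/0.044 + 8 ≈ 1462.5 mm ≈ 1.463 m.
Near limit Dn = s·(H − f)/(H + s − 2f) = 350 × (1462.5 − 8) / (1462.5 + 350 − 2 × 8) = 350 × 1454.5 / 1796.5 ≈ 283.37 mm.

283 mm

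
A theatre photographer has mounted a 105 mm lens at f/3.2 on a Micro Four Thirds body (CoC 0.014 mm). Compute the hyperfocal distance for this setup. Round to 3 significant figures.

Hyperfocal distance H = f²/(N·c) + f = 105²/(3.2 × 0.014) + 105 = 11025/0.0448 + 105 ≈ 246198.7 mm ≈ 246 m.

246 m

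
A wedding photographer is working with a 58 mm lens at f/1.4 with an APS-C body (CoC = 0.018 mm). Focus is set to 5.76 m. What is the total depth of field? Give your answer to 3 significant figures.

493 mm

Hyperfocal distance H = f²/(N·c) + f = 58²/(1.4 × 0.018) + 58 = 3364/0.0252 + 58 ≈ 133550.1 mm ≈ 133.6 m.
Near limit Dn = s·(H − f)/(H + s − 2f) = 5760 × (133550.1 − 58) / (133550.1 + 5760 − 2 × 58) = 5760 × 133492.1 / 139194.1 ≈ 5524.05 mm.
Far limit Df = s·(H − f)/(H − s) = 5760 × (133550.1 − 58) / (133550.1 − 5760) = 5760 × 133492.1 / 127790.1 ≈ 6017.01 mm.
Depth of field = Df − Dn = 6017.01 − 5524.05 ≈ 492.96 mm.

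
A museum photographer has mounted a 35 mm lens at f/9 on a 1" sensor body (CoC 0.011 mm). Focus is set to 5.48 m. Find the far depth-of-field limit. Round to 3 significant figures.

9.79 m

Hyperfocal distance H = f²/(N·c) + f = 35²/(9 × 0.011) + 35 = 1225/0.099 + 35 ≈ 12408.7 mm ≈ 12.41 m.
Far limit Df = s·(H − f)/(H − s) = 5480 × (12408.7 − 35) / (12408.7 − 5480) = 5480 × 12373.7 / 6928.7 ≈ 9786.5 mm ≈ 9.79 m.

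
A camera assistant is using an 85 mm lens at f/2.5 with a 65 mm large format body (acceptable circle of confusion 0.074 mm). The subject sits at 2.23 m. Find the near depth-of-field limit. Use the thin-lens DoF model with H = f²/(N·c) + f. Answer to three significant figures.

2.11 m

Hyperfocal distance H = f²/(N·c) + f = 85²/(2.5 × 0.074) + 85 = 7225/0.185 + 85 ≈ 39139.1 mm ≈ 39.14 m.
Near limit Dn = s·(H − f)/(H + s − 2f) = 2230 × (39139.1 − 85) / (39139.1 + 2230 − 2 × 85) = 2230 × 39054.1 / 41199.1 ≈ 2113.9 mm ≈ 2.11 m.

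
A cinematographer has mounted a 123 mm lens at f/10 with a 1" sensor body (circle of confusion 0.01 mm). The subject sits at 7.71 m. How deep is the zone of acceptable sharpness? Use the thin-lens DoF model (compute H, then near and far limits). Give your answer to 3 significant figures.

Hyperfocal distance H = f²/(N·c) + f = 123²/(10 × 0.01) + 123 = 15129/0.1 + 123 ≈ 151413.0 mm ≈ 151.4 m.
Near limit Dn = s·(H − f)/(H + s − 2f) = 7710 × (151413.0 − 123) / (151413.0 + 7710 − 2 × 123) = 7710 × 151290.0 / 158877.0 ≈ 7341.82 mm.
Far limit Df = s·(H − f)/(H − s) = 7710 × (151413.0 − 123) / (151413.0 − 7710) = 7710 × 151290.0 / 143703.0 ≈ 8117.06 mm.
Depth of field = Df − Dn = 8117.06 − 7341.82 ≈ 775.24 mm ≈ 0.775 m.

0.775 m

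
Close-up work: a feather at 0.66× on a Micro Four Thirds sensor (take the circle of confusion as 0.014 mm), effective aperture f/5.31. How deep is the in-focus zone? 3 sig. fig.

0.341 mm

At magnification m, DoF ≈ 2·N_eff·c/m² = 2 × 5.31 × 0.014 / 0.66² = 0.1487 / 0.4356 ≈ 0.341 mm.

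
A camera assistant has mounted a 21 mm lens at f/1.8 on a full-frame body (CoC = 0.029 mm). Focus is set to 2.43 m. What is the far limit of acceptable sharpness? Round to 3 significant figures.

Hyperfocal distance H = f²/(N·c) + f = 21²/(1.8 × 0.029) + 21 = 441/0.0522 + 21 ≈ 8469.3 mm ≈ 8.469 m.
Far limit Df = s·(H − f)/(H − s) = 2430 × (8469.3 − 21) / (8469.3 − 2430) = 2430 × 8448.3 / 6039.3 ≈ 3399.3 mm ≈ 3.40 m.

3.40 m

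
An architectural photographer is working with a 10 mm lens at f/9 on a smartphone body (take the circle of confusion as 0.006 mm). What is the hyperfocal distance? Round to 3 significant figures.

1.86 m

Hyperfocal distance H = f²/(N·c) + f = 10²/(9 × 0.006) + 10 = 100/0.054 + 10 ≈ 1861.9 mm ≈ 1.86 m.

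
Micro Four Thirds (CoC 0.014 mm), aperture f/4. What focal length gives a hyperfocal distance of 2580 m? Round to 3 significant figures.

From H = f²/(N·c) + f, with f ≪ H: f ≈ √(H·N·c) = √(2580000 × 4 × 0.014) = √144480 ≈ 380.1 mm.
The +f correction barely moves this — solving exactly, f² + N·c·f − N·c·H = 0 ⇒ f = (−N·c + √((N·c)² + 4·N·c·H))/2 = (−0.056 + √577920)/2 ≈ 380.08 mm, so f ≈ 380 mm.

380 mm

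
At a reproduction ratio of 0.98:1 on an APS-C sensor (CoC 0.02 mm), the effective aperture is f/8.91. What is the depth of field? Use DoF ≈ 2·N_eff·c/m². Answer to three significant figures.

At magnification m, DoF ≈ 2·N_eff·c/m² = 2 × 8.91 × 0.02 / 0.98² = 0.3564 / 0.9604 ≈ 0.371 mm.

0.371 mm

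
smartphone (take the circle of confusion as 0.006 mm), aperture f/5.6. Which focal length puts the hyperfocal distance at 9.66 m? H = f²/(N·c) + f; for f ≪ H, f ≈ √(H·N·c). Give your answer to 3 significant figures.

From H = f²/(N·c) + f, with f ≪ H: f ≈ √(H·N·c) = √(9660 × 5.6 × 0.006) = √324.58 ≈ 18.02 mm.
The +f correction barely moves this — solving exactly, f² + N·c·f − N·c·H = 0 ⇒ f = (−N·c + √((N·c)² + 4·N·c·H))/2 = (−0.0336 + √1298.3)/2 ≈ 17.999 mm, so f ≈ 18.0 mm.

18.0 mm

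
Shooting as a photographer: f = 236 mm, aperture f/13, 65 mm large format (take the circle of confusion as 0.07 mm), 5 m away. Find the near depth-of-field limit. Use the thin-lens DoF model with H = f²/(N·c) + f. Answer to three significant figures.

Hyperfocal distance H = f²/(N·c) + f = 236²/(13 × 0.07) + 236 = 55696/0.91 + 236 ≈ 61440.4 mm ≈ 61.44 m.
Near limit Dn = s·(H − f)/(H + s − 2f) = 5000 × (61440.4 − 236) / (61440.4 + 5000 − 2 × 236) = 5000 × 61204.4 / 65968.4 ≈ 4638.9 mm ≈ 4.64 m.

4.64 m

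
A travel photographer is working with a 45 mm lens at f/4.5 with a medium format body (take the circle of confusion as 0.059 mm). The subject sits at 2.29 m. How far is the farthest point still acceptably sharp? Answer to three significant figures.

Hyperfocal distance H = f²/(N·c) + f = 45²/(4.5 × 0.059) + 45 = 2025/0.2655 + 45 ≈ 7672.1 mm ≈ 7.672 m.
Far limit Df = s·(H − f)/(H − s) = 2290 × (7672.1 − 45) / (7672.1 − 2290) = 2290 × 7627.1 / 5382.1 ≈ 3245.2 mm ≈ 3.25 m.

3.25 m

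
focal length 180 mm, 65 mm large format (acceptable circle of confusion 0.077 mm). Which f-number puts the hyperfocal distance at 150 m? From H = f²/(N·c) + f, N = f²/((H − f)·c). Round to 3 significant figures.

f/2.81

Rearrange H = f²/(N·c) + f for N: N = f² / ((H − f)·c).
N = 180² / ((150000 − 180) × 0.077) = 32400 / 11536 ≈ 2.81.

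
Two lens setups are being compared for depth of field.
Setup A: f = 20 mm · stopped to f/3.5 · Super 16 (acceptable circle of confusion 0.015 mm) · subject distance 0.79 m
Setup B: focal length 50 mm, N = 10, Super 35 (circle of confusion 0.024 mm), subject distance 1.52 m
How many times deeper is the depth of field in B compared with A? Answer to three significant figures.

Setup A: H = 20²/(3.5×0.015) + 20 ≈ 7639.0 mm; DoF = Df − Dn = 878.82 − 717.49 ≈ 161.33 mm.
Setup B: H = 50²/(10×0.024) + 50 ≈ 10466.7 mm; DoF = Df − Dn = 1769.75 − 1332.02 ≈ 437.73 mm.
Ratio = 437.73 / 161.33 ≈ 2.71.

2.71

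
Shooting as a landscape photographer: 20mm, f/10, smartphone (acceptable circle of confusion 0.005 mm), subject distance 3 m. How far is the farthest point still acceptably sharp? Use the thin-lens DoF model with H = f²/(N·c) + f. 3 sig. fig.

Hyperfocal distance H = f²/(N·c) + f = 20²/(10 × 0.005) + 20 = 400/0.05 + 20 ≈ 8020.0 mm ≈ 8.020 m.
Far limit Df = s·(H − f)/(H − s) = 3000 × (8020.0 − 20) / (8020.0 − 3000) = 3000 × 8000.0 / 5020.0 ≈ 4780.9 mm ≈ 4.78 m.

4.78 m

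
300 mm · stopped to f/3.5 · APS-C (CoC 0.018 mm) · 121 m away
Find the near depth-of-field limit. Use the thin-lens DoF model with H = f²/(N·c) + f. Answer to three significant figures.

Hyperfocal distance H = f²/(N·c) + f = 300²/(3.5 × 0.018) + 300 = 90000/0.063 + 300 ≈ 1428871.4 mm ≈ 1429 m.
Near limit Dn = s·(H − f)/(H + s − 2f) = 121000 × (1428871.4 − 300) / (1428871.4 + 121000 − 2 × 300) = 121000 × 1428571.4 / 1549271.4 ≈ 111573 mm ≈ 112 m.

112 m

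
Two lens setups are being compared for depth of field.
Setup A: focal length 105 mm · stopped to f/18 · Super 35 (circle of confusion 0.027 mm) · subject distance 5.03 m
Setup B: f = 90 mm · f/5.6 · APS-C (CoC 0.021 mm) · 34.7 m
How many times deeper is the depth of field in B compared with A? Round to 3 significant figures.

Setup A: H = 105²/(18×0.027) + 105 ≈ 22790.2 mm; DoF = Df − Dn = 6424.8 − 4132.8 ≈ 2292.0 mm.
Setup B: H = 90²/(5.6×0.021) + 90 ≈ 68967.6 mm; DoF = Df − Dn = 69747 − 23095 ≈ 46652 mm.
Ratio = 46652 / 2292.0 ≈ 20.4.

20.4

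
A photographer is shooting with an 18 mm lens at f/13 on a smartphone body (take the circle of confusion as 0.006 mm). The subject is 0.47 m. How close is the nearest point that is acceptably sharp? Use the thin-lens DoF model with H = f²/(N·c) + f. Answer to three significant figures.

Hyperfocal distance H = f²/(N·c) + f = 18²/(13 × 0.006) + 18 = 324/0.078 + 18 ≈ 4171.8 mm ≈ 4.172 m.
Near limit Dn = s·(H − f)/(H + s − 2f) = 470 × (4171.8 − 18) / (4171.8 + 470 − 2 × 18) = 470 × 4153.8 / 4605.8 ≈ 423.88 mm.

424 mm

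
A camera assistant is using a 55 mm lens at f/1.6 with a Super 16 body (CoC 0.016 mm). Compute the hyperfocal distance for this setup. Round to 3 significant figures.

118 m

Hyperfocal distance H = f²/(N·c) + f = 55²/(1.6 × 0.016) + 55 = 3025/0.0256 + 55 ≈ 118219.1 mm ≈ 118 m.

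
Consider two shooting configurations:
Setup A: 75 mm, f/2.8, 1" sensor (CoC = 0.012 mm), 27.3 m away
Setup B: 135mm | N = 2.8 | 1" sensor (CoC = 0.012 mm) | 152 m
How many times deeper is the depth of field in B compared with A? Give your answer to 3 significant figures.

Setup A: H = 75²/(2.8×0.012) + 75 ≈ 167485.7 mm; DoF = Df − Dn = 32601.8 − 23481.4 ≈ 9120.4 mm.
Setup B: H = 135²/(2.8×0.012) + 135 ≈ 542545.7 mm; DoF = Df − Dn = 211106 − 118752 ≈ 92354 mm.
Ratio = 92354 / 9120.4 ≈ 10.1.

10.1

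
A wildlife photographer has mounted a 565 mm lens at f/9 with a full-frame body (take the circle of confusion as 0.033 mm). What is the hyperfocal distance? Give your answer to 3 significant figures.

Hyperfocal distance H = f²/(N·c) + f = 565²/(9 × 0.033) + 565 = 319225/0.297 + 565 ≈ 1075396.6 mm ≈ 1080 m.

1080 m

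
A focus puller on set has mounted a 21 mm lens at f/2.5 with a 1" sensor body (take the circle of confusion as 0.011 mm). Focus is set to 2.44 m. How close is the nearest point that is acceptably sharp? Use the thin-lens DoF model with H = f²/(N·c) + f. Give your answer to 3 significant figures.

2.12 m

Hyperfocal distance H = f²/(N·c) + f = 21²/(2.5 × 0.011) + 21 = 441/0.0275 + 21 ≈ 16057.4 mm ≈ 16.06 m.
Near limit Dn = s·(H − f)/(H + s − 2f) = 2440 × (16057.4 − 21) / (16057.4 + 2440 − 2 × 21) = 2440 × 16036.4 / 18455.4 ≈ 2120.2 mm ≈ 2.12 m.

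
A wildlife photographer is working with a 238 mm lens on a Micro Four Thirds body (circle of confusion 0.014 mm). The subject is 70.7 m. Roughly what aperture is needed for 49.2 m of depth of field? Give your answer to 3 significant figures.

f/18

Write h = H − f = f²/(N·c). The thin-lens limits are Dn = s·h/(h + (s−f)) and Df = s·h/(h − (s−f)), so DoF = Df − Dn = 2·s·(s−f)·h / (h² − (s−f)²).
That is a quadratic in h: DoF·h² − 2·s·(s−f)·h − DoF·(s−f)² = 0 ⇒ h = (s−f)·(s + √(s² + DoF²)) / DoF = 70462 × (70700 + √(70700² + 49200²)) / 49200 = 70462 × (70700 + 86134.4) / 49200 ≈ 224611 mm.
Then N = f²/(c·h) = 238² / (0.014 × 224611) = 56644 / 3144.6 ≈ 18.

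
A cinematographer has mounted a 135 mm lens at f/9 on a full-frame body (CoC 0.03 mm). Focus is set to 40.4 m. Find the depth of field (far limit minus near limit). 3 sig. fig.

74.8 m

Hyperfocal distance H = f²/(N·c) + f = 135²/(9 × 0.03) + 135 = 18225/0.27 + 135 ≈ 67635.0 mm ≈ 67.64 m.
Near limit Dn = s·(H − f)/(H + s − 2f) = 40400 × (67635.0 − 135) / (67635.0 + 40400 − 2 × 135) = 40400 × 67500.0 / 107765.0 ≈ 25305 mm.
Far limit Df = s·(H − f)/(H − s) = 40400 × (67635.0 − 135) / (67635.0 − 40400) = 40400 × 67500.0 / 27235.0 ≈ 100129 mm.
Depth of field = Df − Dn = 100129 − 25305 ≈ 74824 mm ≈ 74.8 m.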